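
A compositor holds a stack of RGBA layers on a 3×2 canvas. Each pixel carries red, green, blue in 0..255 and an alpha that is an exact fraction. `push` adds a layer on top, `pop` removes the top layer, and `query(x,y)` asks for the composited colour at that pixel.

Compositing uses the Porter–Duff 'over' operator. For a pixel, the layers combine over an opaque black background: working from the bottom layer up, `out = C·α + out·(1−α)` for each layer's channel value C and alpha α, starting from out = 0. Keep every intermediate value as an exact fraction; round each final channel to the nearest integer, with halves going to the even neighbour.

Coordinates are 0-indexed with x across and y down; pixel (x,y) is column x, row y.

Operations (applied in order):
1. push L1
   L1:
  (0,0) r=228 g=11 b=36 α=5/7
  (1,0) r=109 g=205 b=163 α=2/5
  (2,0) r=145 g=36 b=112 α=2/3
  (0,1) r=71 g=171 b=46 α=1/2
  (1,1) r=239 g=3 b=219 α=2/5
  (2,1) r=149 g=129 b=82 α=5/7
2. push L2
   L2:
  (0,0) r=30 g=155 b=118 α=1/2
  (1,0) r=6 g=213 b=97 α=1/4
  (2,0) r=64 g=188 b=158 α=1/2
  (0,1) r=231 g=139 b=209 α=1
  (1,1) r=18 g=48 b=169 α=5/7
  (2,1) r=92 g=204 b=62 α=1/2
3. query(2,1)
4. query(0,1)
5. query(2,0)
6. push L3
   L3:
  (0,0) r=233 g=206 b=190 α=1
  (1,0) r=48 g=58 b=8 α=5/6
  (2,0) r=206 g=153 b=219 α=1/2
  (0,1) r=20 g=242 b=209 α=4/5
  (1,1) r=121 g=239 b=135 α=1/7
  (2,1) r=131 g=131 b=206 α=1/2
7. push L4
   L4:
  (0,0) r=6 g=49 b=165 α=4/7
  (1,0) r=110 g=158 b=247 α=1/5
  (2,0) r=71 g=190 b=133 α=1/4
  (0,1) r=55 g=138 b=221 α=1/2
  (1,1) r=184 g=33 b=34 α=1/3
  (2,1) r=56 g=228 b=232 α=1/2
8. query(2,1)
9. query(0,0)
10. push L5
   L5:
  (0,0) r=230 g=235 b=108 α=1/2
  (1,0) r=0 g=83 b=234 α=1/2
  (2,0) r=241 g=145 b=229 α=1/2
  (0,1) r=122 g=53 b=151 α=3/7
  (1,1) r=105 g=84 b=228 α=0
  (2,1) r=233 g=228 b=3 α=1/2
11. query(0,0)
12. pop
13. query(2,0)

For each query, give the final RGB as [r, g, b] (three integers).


query (2,1) [L1,L2] — begin 0,0,0
after L1 α=5/7: [745/7, 645/7, 410/7]
after L2 α=1/2: [1389/14, 2073/14, 422/7]
= [99, 148, 60]

(0,1) stack=L1,L2; from [0,0,0]:
+L1 (α=1/2) → [71/2, 171/2, 23]
+L2 (α=1) → [231, 139, 209]
→ [231, 139, 209]

query (2,0) [L1,L2] — begin 0,0,0
after L1 α=2/3: [290/3, 24, 224/3]
after L2 α=1/2: [241/3, 106, 349/3]
= [80, 106, 116]

at x=2,y=1 over L1,L2,L3,L4:
after L1 α=5/7: [745/7, 645/7, 410/7]
after L2 α=1/2: [1389/14, 2073/14, 422/7]
after L3 α=1/2: [3223/28, 3907/28, 932/7]
after L4 α=1/2: [4791/56, 10291/56, 1278/7]
→ [86, 184, 183]

at x=0,y=0 over L1,L2,L3,L4:
L1 α=5/7: [1140/7, 55/7, 180/7]
L2 α=1/2: [675/7, 570/7, 503/7]
L3 α=1: [233, 206, 190]
L4 α=4/7: [723/7, 814/7, 1230/7]
→ [103, 116, 176]

query (0,0) [L1,L2,L3,L4,L5] — begin 0,0,0
after L1 α=5/7: [1140/7, 55/7, 180/7]
after L2 α=1/2: [675/7, 570/7, 503/7]
after L3 α=1: [233, 206, 190]
after L4 α=4/7: [723/7, 814/7, 1230/7]
after L5 α=1/2: [2333/14, 2459/14, 993/7]
= [167, 176, 142]

(2,0) stack=L1,L2,L3,L4; from [0,0,0]:
L1 α=2/3: [290/3, 24, 224/3]
L2 α=1/2: [241/3, 106, 349/3]
L3 α=1/2: [859/6, 259/2, 503/3]
L4 α=1/4: [1001/8, 1157/8, 159]
= [125, 145, 159]


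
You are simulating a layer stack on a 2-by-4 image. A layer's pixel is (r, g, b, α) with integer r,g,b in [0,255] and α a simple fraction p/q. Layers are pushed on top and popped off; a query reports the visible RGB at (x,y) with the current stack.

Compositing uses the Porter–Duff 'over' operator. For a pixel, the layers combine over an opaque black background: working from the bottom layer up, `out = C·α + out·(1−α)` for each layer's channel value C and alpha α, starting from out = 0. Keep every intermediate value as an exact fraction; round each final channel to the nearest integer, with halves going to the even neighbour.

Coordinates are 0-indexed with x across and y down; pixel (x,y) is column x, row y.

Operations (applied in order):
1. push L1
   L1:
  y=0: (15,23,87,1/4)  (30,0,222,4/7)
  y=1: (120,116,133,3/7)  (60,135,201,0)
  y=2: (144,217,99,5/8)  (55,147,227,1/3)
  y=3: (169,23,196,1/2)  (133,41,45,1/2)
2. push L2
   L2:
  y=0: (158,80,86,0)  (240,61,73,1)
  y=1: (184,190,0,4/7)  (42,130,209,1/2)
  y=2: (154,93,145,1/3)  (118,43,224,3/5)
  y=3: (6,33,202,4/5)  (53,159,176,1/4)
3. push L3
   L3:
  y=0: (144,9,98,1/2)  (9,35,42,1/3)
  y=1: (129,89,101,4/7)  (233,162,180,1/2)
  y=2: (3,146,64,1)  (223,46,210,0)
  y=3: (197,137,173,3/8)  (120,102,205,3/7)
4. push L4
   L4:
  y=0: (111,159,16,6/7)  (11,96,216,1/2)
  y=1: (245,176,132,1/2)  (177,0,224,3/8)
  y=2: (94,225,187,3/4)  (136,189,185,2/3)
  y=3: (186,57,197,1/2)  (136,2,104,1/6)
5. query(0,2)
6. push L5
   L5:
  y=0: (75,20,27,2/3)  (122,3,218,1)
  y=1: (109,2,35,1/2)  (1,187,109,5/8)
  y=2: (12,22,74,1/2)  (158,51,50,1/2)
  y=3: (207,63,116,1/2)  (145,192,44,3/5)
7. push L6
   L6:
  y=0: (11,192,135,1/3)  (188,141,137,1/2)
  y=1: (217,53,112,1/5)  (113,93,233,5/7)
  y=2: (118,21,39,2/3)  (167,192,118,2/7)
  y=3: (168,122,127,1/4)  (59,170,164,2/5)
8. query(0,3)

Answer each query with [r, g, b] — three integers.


(0,2) stack=L1,L2,L3,L4; from [0,0,0]:
+L1 (α=5/8) → [90, 1085/8, 495/8]
+L2 (α=1/3) → [334/3, 1457/12, 1075/12]
+L3 (α=1) → [3, 146, 64]
+L4 (α=3/4) → [285/4, 821/4, 625/4]
rounded: [71, 205, 156]

(0,3) stack=L1,L2,L3,L4,L5,L6; from [0,0,0]:
+L1 (α=1/2) → [169/2, 23/2, 98]
+L2 (α=4/5) → [217/10, 287/10, 906/5]
+L3 (α=3/8) → [1399/16, 1109/16, 1425/8]
+L4 (α=1/2) → [4375/32, 2021/32, 3001/16]
+L5 (α=1/2) → [10999/64, 4037/64, 4857/32]
+L6 (α=1/4) → [43749/256, 19919/256, 18635/128]
= [171, 78, 146]


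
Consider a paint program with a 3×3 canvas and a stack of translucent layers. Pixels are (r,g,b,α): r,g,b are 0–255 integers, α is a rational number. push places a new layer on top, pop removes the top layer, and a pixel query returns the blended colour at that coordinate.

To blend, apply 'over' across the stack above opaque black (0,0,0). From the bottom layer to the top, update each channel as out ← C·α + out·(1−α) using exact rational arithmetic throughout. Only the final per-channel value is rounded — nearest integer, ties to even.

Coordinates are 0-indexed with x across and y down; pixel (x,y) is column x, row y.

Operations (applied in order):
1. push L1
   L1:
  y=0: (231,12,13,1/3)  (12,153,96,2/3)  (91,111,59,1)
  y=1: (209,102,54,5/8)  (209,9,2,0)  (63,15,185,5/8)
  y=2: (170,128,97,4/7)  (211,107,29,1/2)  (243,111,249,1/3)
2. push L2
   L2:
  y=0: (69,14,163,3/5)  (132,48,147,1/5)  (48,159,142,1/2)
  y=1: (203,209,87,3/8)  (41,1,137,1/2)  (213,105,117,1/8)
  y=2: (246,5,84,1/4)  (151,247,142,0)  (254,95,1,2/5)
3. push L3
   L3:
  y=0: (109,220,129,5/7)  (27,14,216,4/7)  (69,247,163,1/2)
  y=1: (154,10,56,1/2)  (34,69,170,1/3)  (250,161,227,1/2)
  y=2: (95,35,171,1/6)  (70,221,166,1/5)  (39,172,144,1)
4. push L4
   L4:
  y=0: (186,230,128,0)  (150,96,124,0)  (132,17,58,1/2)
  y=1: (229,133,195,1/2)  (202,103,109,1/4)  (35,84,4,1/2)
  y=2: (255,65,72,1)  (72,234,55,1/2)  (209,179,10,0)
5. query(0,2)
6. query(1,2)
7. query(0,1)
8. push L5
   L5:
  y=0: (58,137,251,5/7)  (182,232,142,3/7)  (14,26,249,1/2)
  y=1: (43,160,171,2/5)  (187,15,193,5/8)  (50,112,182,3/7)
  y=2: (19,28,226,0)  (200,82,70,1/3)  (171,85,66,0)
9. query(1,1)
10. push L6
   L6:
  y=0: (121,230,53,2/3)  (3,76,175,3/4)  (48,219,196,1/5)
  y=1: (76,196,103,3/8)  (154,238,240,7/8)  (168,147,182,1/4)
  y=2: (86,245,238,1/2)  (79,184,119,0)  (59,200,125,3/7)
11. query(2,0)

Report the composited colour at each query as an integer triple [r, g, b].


at x=0,y=2 over L1,L2,L3,L4:
+L1 (α=4/7) → [680/7, 512/7, 388/7]
+L2 (α=1/4) → [1881/14, 1571/28, 438/7]
+L3 (α=1/6) → [10735/84, 2945/56, 1129/14]
+L4 (α=1) → [255, 65, 72]
→ [255, 65, 72]

at x=1,y=2 over L1,L2,L3,L4:
after L1 α=1/2: [211/2, 107/2, 29/2]
after L2 α=0: [211/2, 107/2, 29/2]
after L3 α=1/5: [492/5, 87, 224/5]
after L4 α=1/2: [426/5, 321/2, 499/10]
rounded: [85, 160, 50]

(0,1) stack=L1,L2,L3,L4; from [0,0,0]:
+L1 (α=5/8) → [1045/8, 255/4, 135/4]
+L2 (α=3/8) → [10097/64, 3783/32, 1719/32]
+L3 (α=1/2) → [19953/128, 4103/64, 3511/64]
+L4 (α=1/2) → [49265/256, 12615/128, 15991/128]
rounded: [192, 99, 125]

at x=1,y=1 over L1,L2,L3,L4,L5:
+L1 (α=0) → [0, 0, 0]
+L2 (α=1/2) → [41/2, 1/2, 137/2]
+L3 (α=1/3) → [25, 70/3, 307/3]
+L4 (α=1/4) → [277/4, 173/4, 104]
+L5 (α=5/8) → [4571/32, 819/32, 1277/8]
= [143, 26, 160]

(2,0) stack=L1,L2,L3,L4,L5,L6; from [0,0,0]:
+L1 (α=1) → [91, 111, 59]
+L2 (α=1/2) → [139/2, 135, 201/2]
+L3 (α=1/2) → [277/4, 191, 527/4]
+L4 (α=1/2) → [805/8, 104, 759/8]
+L5 (α=1/2) → [917/16, 65, 2751/16]
+L6 (α=1/5) → [1109/20, 479/5, 707/4]
= [55, 96, 177]


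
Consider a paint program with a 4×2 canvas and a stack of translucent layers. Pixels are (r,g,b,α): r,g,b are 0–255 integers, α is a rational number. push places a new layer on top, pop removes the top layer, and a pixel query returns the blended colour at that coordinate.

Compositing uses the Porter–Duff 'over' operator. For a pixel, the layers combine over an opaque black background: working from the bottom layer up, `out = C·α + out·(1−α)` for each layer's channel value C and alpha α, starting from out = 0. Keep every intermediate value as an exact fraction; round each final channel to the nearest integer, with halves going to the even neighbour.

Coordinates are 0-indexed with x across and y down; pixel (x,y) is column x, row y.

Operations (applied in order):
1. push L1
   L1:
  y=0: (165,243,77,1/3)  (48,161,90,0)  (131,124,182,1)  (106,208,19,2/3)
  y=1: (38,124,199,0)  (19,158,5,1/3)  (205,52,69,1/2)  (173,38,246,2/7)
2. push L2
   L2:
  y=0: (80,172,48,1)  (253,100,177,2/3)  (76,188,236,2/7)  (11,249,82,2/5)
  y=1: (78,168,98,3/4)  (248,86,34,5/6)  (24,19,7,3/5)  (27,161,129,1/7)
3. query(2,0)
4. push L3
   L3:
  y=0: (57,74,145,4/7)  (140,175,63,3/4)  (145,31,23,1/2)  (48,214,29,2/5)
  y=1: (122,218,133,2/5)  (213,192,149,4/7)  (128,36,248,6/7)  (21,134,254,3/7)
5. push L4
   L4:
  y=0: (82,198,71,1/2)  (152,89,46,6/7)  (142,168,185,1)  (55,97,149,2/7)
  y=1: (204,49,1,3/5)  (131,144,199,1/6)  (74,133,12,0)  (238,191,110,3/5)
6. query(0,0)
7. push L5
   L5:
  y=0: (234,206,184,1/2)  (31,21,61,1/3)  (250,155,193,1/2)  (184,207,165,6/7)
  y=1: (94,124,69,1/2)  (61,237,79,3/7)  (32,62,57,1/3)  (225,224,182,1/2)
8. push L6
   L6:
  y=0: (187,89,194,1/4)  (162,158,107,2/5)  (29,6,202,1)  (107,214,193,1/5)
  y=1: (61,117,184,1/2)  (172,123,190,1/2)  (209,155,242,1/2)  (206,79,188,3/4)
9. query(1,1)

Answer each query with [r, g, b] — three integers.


at x=2,y=0 over L1,L2:
after L1 α=1: [131, 124, 182]
after L2 α=2/7: [807/7, 996/7, 1382/7]
= [115, 142, 197]

at x=0,y=0 over L1,L2,L3,L4:
+L1 (α=1/3) → [55, 81, 77/3]
+L2 (α=1) → [80, 172, 48]
+L3 (α=4/7) → [468/7, 116, 724/7]
+L4 (α=1/2) → [521/7, 157, 1221/14]
rounded: [74, 157, 87]

at x=1,y=1 over L1,L2,L3,L4,L5,L6:
L1 α=1/3: [19/3, 158/3, 5/3]
L2 α=5/6: [3739/18, 724/9, 515/18]
L3 α=4/7: [8851/42, 3028/21, 4091/42]
L4 α=1/6: [49757/252, 9082/63, 28813/252]
L5 α=3/7: [61286/441, 81121/441, 43744/441]
L6 α=1/2: [68569/441, 67682/441, 63767/441]
rounded: [155, 153, 145]


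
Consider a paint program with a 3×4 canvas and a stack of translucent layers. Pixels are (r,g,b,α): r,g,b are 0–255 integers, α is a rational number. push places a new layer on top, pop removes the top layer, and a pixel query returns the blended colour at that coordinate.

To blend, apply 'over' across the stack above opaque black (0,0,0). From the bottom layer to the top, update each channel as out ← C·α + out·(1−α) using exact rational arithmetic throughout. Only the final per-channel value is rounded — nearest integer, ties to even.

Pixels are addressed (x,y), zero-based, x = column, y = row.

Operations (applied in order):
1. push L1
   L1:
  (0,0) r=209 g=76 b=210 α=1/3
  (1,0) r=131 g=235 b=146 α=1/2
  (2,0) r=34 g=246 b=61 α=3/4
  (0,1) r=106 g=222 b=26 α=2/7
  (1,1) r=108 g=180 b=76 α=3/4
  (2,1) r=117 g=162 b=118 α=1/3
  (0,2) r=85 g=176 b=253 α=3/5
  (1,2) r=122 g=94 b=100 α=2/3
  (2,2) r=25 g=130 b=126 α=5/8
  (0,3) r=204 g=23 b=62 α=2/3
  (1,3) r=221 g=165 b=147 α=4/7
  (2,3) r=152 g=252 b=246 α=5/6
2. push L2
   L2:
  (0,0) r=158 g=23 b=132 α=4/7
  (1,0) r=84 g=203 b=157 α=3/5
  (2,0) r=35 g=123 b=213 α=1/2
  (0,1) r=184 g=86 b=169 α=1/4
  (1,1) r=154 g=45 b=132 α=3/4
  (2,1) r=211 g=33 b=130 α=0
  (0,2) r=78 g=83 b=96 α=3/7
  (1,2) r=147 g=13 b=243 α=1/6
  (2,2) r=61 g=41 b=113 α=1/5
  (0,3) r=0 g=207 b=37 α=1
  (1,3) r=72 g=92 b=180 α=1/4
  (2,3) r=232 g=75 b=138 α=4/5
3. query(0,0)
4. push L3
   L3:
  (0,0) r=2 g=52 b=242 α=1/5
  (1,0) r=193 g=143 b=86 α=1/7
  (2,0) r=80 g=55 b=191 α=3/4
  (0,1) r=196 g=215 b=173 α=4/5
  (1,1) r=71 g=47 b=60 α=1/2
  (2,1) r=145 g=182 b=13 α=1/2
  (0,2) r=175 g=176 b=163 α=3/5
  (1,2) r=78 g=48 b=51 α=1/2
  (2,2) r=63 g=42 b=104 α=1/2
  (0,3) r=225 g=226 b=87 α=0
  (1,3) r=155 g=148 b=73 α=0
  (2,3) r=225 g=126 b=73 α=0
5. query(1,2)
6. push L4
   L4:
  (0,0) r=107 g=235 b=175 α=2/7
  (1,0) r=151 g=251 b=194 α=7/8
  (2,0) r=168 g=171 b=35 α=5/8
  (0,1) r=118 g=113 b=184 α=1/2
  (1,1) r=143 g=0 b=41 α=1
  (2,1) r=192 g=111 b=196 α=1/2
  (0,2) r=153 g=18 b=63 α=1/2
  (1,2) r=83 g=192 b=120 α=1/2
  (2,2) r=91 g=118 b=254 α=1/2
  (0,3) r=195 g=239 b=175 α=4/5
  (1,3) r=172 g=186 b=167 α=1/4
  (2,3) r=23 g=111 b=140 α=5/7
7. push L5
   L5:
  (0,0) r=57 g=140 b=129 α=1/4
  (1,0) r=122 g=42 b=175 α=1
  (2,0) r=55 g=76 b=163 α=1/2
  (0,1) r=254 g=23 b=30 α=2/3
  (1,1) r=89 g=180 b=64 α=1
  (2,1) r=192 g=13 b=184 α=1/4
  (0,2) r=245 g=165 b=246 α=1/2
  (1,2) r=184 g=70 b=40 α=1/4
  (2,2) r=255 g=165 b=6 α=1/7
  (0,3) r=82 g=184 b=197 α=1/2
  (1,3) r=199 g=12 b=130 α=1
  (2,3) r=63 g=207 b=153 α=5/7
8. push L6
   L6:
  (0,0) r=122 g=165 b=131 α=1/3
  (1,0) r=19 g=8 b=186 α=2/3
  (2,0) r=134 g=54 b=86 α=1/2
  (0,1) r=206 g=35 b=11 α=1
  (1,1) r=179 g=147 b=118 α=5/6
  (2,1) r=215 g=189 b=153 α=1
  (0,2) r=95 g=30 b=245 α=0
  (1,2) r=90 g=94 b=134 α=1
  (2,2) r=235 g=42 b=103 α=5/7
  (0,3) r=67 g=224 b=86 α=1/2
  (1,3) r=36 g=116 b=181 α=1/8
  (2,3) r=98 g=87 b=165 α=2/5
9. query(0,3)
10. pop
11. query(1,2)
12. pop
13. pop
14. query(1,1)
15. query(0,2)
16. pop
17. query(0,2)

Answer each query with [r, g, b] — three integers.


(0,0) stack=L1,L2; from [0,0,0]:
after L1 α=1/3: [209/3, 76/3, 70]
after L2 α=4/7: [841/7, 24, 738/7]
rounded: [120, 24, 105]

query (1,2) [L1,L2,L3] — begin 0,0,0
after L1 α=2/3: [244/3, 188/3, 200/3]
after L2 α=1/6: [1661/18, 979/18, 1729/18]
after L3 α=1/2: [3065/36, 1843/36, 2647/36]
rounded: [85, 51, 74]

query (0,3) [L1,L2,L3,L4,L5,L6] — begin 0,0,0
after L1 α=2/3: [136, 46/3, 124/3]
after L2 α=1: [0, 207, 37]
after L3 α=0: [0, 207, 37]
after L4 α=4/5: [156, 1163/5, 737/5]
after L5 α=1/2: [119, 2083/10, 861/5]
after L6 α=1/2: [93, 4323/20, 1291/10]
rounded: [93, 216, 129]

(1,2) stack=L1,L2,L3,L4,L5; from [0,0,0]:
L1 α=2/3: [244/3, 188/3, 200/3]
L2 α=1/6: [1661/18, 979/18, 1729/18]
L3 α=1/2: [3065/36, 1843/36, 2647/36]
L4 α=1/2: [6053/72, 8755/72, 6967/72]
L5 α=1/4: [10469/96, 10435/96, 7927/96]
rounded: [109, 109, 83]

at x=1,y=1 over L1,L2,L3:
after L1 α=3/4: [81, 135, 57]
after L2 α=3/4: [543/4, 135/2, 453/4]
after L3 α=1/2: [827/8, 229/4, 693/8]
rounded: [103, 57, 87]

at x=0,y=2 over L1,L2,L3:
L1 α=3/5: [51, 528/5, 759/5]
L2 α=3/7: [438/7, 3357/35, 4476/35]
L3 α=3/5: [4551/35, 25194/175, 26067/175]
= [130, 144, 149]

(0,2) stack=L1,L2; from [0,0,0]:
+L1 (α=3/5) → [51, 528/5, 759/5]
+L2 (α=3/7) → [438/7, 3357/35, 4476/35]
= [63, 96, 128]


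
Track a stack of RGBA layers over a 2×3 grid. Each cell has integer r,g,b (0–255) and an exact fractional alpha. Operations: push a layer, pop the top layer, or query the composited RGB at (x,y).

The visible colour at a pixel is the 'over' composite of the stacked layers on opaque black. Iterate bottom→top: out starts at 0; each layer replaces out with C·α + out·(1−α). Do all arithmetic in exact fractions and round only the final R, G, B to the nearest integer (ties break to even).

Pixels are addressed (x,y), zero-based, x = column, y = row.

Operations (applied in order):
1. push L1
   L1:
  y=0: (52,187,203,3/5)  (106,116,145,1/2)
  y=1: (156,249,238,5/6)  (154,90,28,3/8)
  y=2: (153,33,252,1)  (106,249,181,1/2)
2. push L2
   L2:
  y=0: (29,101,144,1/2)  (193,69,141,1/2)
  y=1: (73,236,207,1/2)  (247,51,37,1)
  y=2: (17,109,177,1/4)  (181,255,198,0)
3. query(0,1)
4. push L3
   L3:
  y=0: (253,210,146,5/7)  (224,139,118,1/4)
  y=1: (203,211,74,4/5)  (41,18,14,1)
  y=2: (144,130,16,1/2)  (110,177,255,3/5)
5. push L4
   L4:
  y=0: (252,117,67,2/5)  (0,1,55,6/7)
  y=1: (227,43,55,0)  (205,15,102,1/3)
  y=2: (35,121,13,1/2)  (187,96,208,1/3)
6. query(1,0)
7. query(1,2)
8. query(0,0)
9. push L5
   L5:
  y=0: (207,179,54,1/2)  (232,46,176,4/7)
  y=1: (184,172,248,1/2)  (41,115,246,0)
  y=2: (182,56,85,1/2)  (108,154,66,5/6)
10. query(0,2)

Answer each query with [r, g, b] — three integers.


at x=0,y=1 over L1,L2:
after L1 α=5/6: [130, 415/2, 595/3]
after L2 α=1/2: [203/2, 887/4, 608/3]
= [102, 222, 203]

(1,0) stack=L1,L2,L3,L4; from [0,0,0]:
+L1 (α=1/2) → [53, 58, 145/2]
+L2 (α=1/2) → [123, 127/2, 427/4]
+L3 (α=1/4) → [593/4, 659/8, 1753/16]
+L4 (α=6/7) → [593/28, 101/8, 7033/112]
→ [21, 13, 63]

(1,2) stack=L1,L2,L3,L4; from [0,0,0]:
after L1 α=1/2: [53, 249/2, 181/2]
after L2 α=0: [53, 249/2, 181/2]
after L3 α=3/5: [436/5, 156, 946/5]
after L4 α=1/3: [1807/15, 136, 2932/15]
rounded: [120, 136, 195]

at x=0,y=0 over L1,L2,L3,L4:
L1 α=3/5: [156/5, 561/5, 609/5]
L2 α=1/2: [301/10, 533/5, 1329/10]
L3 α=5/7: [6626/35, 6316/35, 4979/35]
L4 α=2/5: [37518/175, 27138/175, 19627/175]
rounded: [214, 155, 112]

query (0,2) [L1,L2,L3,L4,L5] — begin 0,0,0
L1 α=1: [153, 33, 252]
L2 α=1/4: [119, 52, 933/4]
L3 α=1/2: [263/2, 91, 997/8]
L4 α=1/2: [333/4, 106, 1101/16]
L5 α=1/2: [1061/8, 81, 2461/32]
→ [133, 81, 77]


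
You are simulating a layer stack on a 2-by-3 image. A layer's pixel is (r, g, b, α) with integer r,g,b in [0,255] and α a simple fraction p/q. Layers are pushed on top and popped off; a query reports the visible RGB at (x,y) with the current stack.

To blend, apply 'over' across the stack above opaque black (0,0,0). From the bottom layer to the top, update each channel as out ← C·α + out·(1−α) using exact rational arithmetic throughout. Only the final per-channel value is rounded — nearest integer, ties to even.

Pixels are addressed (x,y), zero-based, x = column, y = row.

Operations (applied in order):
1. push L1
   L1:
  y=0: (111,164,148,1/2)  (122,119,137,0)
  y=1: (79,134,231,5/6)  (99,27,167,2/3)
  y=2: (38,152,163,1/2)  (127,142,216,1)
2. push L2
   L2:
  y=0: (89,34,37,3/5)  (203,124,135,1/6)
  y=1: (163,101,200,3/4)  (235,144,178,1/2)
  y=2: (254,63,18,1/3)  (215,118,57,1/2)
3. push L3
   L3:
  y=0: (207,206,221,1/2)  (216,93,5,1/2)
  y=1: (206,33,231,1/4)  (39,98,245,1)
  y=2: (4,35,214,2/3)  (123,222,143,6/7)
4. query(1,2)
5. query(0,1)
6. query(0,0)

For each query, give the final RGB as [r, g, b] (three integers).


at x=1,y=2 over L1,L2,L3:
+L1 (α=1) → [127, 142, 216]
+L2 (α=1/2) → [171, 130, 273/2]
+L3 (α=6/7) → [909/7, 1462/7, 1989/14]
= [130, 209, 142]

(0,1) stack=L1,L2,L3; from [0,0,0]:
+L1 (α=5/6) → [395/6, 335/3, 385/2]
+L2 (α=3/4) → [3329/24, 311/3, 1585/8]
+L3 (α=1/4) → [4977/32, 86, 6603/32]
rounded: [156, 86, 206]

query (0,0) [L1,L2,L3] — begin 0,0,0
after L1 α=1/2: [111/2, 82, 74]
after L2 α=3/5: [378/5, 266/5, 259/5]
after L3 α=1/2: [1413/10, 648/5, 682/5]
→ [141, 130, 136]


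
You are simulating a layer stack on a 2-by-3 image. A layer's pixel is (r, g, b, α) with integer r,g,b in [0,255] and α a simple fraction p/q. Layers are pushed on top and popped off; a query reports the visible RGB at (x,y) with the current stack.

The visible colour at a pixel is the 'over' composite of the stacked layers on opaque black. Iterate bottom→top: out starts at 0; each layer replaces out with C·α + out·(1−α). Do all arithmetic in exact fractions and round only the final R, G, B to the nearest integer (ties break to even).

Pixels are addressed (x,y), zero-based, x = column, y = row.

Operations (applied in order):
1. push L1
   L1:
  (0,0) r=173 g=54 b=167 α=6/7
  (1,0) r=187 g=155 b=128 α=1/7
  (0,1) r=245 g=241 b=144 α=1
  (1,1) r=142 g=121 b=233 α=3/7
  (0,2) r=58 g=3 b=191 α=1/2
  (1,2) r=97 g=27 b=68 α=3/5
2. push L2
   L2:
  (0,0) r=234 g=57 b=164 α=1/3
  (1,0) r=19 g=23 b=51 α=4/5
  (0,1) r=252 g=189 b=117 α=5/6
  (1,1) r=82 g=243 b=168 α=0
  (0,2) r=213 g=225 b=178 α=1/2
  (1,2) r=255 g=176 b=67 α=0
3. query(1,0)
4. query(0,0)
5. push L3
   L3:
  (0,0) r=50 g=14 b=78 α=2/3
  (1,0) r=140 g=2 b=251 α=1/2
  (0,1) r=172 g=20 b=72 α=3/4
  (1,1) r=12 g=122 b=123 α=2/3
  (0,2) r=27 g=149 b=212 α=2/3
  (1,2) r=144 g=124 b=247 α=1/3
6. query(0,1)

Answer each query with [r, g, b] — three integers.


query (1,0) [L1,L2] — begin 0,0,0
L1 α=1/7: [187/7, 155/7, 128/7]
L2 α=4/5: [719/35, 799/35, 1556/35]
→ [21, 23, 44]

at x=0,y=0 over L1,L2:
+L1 (α=6/7) → [1038/7, 324/7, 1002/7]
+L2 (α=1/3) → [1238/7, 349/7, 3152/21]
rounded: [177, 50, 150]

(0,1) stack=L1,L2,L3; from [0,0,0]:
after L1 α=1: [245, 241, 144]
after L2 α=5/6: [1505/6, 593/3, 243/2]
after L3 α=3/4: [4601/24, 773/12, 675/8]
→ [192, 64, 84]


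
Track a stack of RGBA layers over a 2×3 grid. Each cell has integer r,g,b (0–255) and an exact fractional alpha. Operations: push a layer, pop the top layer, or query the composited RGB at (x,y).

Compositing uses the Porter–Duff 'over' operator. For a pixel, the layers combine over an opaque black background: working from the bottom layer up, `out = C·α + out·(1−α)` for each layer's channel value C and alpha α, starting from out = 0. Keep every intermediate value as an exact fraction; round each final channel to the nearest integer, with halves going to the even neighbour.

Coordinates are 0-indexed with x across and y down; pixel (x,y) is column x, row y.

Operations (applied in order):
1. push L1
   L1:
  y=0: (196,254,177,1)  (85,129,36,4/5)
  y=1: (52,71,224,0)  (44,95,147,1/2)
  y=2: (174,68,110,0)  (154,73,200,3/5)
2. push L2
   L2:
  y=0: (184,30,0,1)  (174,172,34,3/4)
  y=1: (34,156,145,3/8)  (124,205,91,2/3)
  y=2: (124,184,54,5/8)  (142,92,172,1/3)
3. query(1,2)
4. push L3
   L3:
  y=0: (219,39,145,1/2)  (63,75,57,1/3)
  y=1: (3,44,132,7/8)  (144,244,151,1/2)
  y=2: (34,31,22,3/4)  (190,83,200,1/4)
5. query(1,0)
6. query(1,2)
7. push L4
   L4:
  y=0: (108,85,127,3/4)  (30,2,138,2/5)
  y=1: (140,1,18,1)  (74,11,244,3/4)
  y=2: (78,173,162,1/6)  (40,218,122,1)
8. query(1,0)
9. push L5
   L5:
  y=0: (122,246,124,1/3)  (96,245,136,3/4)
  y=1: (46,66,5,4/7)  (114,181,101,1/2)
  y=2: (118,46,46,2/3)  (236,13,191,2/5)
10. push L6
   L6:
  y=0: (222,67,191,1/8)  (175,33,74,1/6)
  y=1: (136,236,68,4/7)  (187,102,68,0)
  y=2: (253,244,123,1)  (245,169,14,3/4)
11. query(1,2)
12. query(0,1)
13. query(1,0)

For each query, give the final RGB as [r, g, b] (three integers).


(1,2) stack=L1,L2; from [0,0,0]:
+L1 (α=3/5) → [462/5, 219/5, 120]
+L2 (α=1/3) → [1634/15, 898/15, 412/3]
rounded: [109, 60, 137]

(1,0) stack=L1,L2,L3; from [0,0,0]:
L1 α=4/5: [68, 516/5, 144/5]
L2 α=3/4: [295/2, 774/5, 327/10]
L3 α=1/3: [358/3, 641/5, 204/5]
rounded: [119, 128, 41]

(1,2) stack=L1,L2,L3; from [0,0,0]:
+L1 (α=3/5) → [462/5, 219/5, 120]
+L2 (α=1/3) → [1634/15, 898/15, 412/3]
+L3 (α=1/4) → [646/5, 1313/20, 153]
rounded: [129, 66, 153]

at x=1,y=0 over L1,L2,L3,L4:
after L1 α=4/5: [68, 516/5, 144/5]
after L2 α=3/4: [295/2, 774/5, 327/10]
after L3 α=1/3: [358/3, 641/5, 204/5]
after L4 α=2/5: [418/5, 1943/25, 1992/25]
→ [84, 78, 80]

(1,2) stack=L1,L2,L3,L4,L5,L6; from [0,0,0]:
after L1 α=3/5: [462/5, 219/5, 120]
after L2 α=1/3: [1634/15, 898/15, 412/3]
after L3 α=1/4: [646/5, 1313/20, 153]
after L4 α=1: [40, 218, 122]
after L5 α=2/5: [592/5, 136, 748/5]
after L6 α=3/4: [4267/20, 643/4, 479/10]
rounded: [213, 161, 48]

at x=0,y=1 over L1,L2,L3,L4,L5,L6:
+L1 (α=0) → [0, 0, 0]
+L2 (α=3/8) → [51/4, 117/2, 435/8]
+L3 (α=7/8) → [135/32, 733/16, 7827/64]
+L4 (α=1) → [140, 1, 18]
+L5 (α=4/7) → [604/7, 267/7, 74/7]
+L6 (α=4/7) → [5620/49, 7409/49, 2126/49]
rounded: [115, 151, 43]

query (1,0) [L1,L2,L3,L4,L5,L6] — begin 0,0,0
+L1 (α=4/5) → [68, 516/5, 144/5]
+L2 (α=3/4) → [295/2, 774/5, 327/10]
+L3 (α=1/3) → [358/3, 641/5, 204/5]
+L4 (α=2/5) → [418/5, 1943/25, 1992/25]
+L5 (α=3/4) → [929/10, 10159/50, 3048/25]
+L6 (α=1/6) → [1279/12, 10489/60, 1709/15]
rounded: [107, 175, 114]


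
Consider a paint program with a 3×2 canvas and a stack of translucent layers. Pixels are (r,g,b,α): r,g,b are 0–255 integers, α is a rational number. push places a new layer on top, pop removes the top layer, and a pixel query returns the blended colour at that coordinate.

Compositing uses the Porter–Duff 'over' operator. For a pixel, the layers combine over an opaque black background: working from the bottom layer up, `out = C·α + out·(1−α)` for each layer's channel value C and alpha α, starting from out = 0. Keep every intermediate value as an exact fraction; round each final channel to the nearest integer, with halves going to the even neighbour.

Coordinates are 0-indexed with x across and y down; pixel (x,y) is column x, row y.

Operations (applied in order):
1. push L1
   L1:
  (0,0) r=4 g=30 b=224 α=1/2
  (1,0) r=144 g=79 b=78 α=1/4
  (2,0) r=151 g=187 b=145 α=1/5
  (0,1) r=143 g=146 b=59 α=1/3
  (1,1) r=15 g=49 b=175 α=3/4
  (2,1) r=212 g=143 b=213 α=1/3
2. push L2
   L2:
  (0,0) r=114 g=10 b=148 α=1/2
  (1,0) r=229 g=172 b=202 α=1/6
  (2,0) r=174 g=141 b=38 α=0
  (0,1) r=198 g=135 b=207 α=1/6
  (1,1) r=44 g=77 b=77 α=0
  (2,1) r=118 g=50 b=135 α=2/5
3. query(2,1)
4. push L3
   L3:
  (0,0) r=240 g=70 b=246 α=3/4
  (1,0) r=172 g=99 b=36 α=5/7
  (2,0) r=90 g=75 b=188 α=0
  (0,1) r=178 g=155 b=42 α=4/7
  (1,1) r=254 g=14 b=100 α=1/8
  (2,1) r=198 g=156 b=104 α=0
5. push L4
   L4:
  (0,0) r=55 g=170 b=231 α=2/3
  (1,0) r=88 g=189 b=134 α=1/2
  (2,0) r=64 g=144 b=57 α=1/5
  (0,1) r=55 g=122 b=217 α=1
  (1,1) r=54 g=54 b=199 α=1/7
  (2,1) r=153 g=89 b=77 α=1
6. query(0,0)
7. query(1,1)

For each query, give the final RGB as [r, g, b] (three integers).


query (2,1) [L1,L2] — begin 0,0,0
+L1 (α=1/3) → [212/3, 143/3, 71]
+L2 (α=2/5) → [448/5, 243/5, 483/5]
rounded: [90, 49, 97]

(0,0) stack=L1,L2,L3,L4; from [0,0,0]:
after L1 α=1/2: [2, 15, 112]
after L2 α=1/2: [58, 25/2, 130]
after L3 α=3/4: [389/2, 445/8, 217]
after L4 α=2/3: [203/2, 1055/8, 679/3]
→ [102, 132, 226]

at x=1,y=1 over L1,L2,L3,L4:
after L1 α=3/4: [45/4, 147/4, 525/4]
after L2 α=0: [45/4, 147/4, 525/4]
after L3 α=1/8: [1331/32, 1085/32, 4075/32]
after L4 α=1/7: [4857/112, 4119/112, 15409/112]
→ [43, 37, 138]


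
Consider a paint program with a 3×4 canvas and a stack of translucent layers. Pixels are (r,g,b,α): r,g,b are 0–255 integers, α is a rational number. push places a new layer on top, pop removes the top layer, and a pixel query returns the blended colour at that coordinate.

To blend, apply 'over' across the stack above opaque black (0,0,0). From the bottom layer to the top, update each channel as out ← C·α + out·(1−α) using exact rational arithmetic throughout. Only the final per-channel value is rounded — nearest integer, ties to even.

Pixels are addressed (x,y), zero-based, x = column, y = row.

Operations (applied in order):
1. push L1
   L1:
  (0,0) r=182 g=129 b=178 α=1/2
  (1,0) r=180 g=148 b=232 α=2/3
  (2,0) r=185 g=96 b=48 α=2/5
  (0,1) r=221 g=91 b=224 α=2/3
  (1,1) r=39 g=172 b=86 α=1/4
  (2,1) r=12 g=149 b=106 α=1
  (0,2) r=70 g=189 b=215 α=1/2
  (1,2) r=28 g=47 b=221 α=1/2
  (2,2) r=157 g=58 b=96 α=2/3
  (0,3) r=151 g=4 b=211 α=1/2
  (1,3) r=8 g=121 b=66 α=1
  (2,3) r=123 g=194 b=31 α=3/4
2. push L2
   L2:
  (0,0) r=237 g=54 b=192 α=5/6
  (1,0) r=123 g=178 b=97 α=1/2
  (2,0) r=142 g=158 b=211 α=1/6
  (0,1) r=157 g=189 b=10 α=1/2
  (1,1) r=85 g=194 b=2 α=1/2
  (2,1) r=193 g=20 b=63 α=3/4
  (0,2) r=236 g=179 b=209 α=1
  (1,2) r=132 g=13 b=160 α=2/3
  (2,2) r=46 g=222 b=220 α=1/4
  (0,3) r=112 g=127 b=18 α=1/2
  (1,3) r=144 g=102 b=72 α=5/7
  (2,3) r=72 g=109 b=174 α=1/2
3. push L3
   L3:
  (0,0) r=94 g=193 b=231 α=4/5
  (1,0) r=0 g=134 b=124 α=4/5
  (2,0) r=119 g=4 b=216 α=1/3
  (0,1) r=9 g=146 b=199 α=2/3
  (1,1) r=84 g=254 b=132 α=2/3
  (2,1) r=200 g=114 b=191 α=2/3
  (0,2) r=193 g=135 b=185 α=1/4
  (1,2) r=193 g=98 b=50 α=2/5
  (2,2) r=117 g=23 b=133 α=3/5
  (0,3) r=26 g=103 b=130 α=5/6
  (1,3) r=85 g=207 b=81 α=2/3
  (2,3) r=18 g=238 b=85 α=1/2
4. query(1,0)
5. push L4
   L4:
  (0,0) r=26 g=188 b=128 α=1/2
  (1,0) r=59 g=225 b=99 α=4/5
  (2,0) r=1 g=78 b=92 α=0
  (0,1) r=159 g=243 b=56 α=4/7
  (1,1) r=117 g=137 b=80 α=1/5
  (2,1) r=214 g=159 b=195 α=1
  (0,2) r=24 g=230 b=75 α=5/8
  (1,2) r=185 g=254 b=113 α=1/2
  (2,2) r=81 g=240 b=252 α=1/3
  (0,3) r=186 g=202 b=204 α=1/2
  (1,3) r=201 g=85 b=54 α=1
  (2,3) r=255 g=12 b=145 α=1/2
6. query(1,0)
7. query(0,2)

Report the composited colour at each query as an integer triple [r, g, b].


(1,0) stack=L1,L2,L3; from [0,0,0]:
L1 α=2/3: [120, 296/3, 464/3]
L2 α=1/2: [243/2, 415/3, 755/6]
L3 α=4/5: [243/10, 2023/15, 3731/30]
= [24, 135, 124]

(1,0) stack=L1,L2,L3,L4; from [0,0,0]:
+L1 (α=2/3) → [120, 296/3, 464/3]
+L2 (α=1/2) → [243/2, 415/3, 755/6]
+L3 (α=4/5) → [243/10, 2023/15, 3731/30]
+L4 (α=4/5) → [2603/50, 15523/75, 15611/150]
= [52, 207, 104]

at x=0,y=2 over L1,L2,L3,L4:
+L1 (α=1/2) → [35, 189/2, 215/2]
+L2 (α=1) → [236, 179, 209]
+L3 (α=1/4) → [901/4, 168, 203]
+L4 (α=5/8) → [3183/32, 827/4, 123]
rounded: [99, 207, 123]


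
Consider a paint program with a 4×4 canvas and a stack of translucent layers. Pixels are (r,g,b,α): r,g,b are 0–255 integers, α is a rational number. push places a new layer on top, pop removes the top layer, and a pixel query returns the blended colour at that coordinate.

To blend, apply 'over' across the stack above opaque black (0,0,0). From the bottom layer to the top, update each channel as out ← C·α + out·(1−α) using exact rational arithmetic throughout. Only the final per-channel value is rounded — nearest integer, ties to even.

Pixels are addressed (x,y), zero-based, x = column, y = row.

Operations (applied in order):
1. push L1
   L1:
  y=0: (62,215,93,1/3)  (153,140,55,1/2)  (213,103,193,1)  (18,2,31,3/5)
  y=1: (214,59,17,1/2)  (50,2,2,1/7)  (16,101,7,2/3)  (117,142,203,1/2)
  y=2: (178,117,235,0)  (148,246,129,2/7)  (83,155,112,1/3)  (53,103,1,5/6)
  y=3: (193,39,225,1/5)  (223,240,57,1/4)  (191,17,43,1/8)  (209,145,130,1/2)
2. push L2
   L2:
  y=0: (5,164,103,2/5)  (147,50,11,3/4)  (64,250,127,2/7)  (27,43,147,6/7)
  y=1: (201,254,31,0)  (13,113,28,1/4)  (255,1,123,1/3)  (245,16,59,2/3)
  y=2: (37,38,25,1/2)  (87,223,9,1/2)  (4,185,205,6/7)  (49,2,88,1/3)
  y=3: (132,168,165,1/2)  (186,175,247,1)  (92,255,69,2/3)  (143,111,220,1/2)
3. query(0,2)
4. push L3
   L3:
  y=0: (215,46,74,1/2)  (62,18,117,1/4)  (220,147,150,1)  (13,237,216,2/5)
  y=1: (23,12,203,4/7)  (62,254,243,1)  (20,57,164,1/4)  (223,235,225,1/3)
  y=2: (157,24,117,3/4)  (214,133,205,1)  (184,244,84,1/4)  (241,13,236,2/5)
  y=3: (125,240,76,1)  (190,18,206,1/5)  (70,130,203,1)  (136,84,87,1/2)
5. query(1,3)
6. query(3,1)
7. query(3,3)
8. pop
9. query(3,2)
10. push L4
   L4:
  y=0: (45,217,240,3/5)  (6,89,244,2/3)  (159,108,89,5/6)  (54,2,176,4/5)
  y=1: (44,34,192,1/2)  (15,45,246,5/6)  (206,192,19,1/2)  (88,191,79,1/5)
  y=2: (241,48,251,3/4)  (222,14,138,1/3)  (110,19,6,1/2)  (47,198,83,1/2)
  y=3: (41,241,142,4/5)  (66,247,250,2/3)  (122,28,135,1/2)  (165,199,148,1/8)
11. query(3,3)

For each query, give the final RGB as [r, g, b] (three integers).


query (0,2) [L1,L2] — begin 0,0,0
+L1 (α=0) → [0, 0, 0]
+L2 (α=1/2) → [37/2, 19, 25/2]
= [18, 19, 12]

query (1,3) [L1,L2,L3] — begin 0,0,0
+L1 (α=1/4) → [223/4, 60, 57/4]
+L2 (α=1) → [186, 175, 247]
+L3 (α=1/5) → [934/5, 718/5, 1194/5]
rounded: [187, 144, 239]

query (3,1) [L1,L2,L3] — begin 0,0,0
L1 α=1/2: [117/2, 71, 203/2]
L2 α=2/3: [1097/6, 103/3, 439/6]
L3 α=1/3: [1766/9, 911/9, 1114/9]
= [196, 101, 124]

at x=3,y=3 over L1,L2,L3:
after L1 α=1/2: [209/2, 145/2, 65]
after L2 α=1/2: [495/4, 367/4, 285/2]
after L3 α=1/2: [1039/8, 703/8, 459/4]
= [130, 88, 115]

at x=3,y=2 over L1,L2:
after L1 α=5/6: [265/6, 515/6, 5/6]
after L2 α=1/3: [412/9, 521/9, 269/9]
= [46, 58, 30]

(3,3) stack=L1,L2,L4; from [0,0,0]:
L1 α=1/2: [209/2, 145/2, 65]
L2 α=1/2: [495/4, 367/4, 285/2]
L4 α=1/8: [4125/32, 3365/32, 2291/16]
→ [129, 105, 143]


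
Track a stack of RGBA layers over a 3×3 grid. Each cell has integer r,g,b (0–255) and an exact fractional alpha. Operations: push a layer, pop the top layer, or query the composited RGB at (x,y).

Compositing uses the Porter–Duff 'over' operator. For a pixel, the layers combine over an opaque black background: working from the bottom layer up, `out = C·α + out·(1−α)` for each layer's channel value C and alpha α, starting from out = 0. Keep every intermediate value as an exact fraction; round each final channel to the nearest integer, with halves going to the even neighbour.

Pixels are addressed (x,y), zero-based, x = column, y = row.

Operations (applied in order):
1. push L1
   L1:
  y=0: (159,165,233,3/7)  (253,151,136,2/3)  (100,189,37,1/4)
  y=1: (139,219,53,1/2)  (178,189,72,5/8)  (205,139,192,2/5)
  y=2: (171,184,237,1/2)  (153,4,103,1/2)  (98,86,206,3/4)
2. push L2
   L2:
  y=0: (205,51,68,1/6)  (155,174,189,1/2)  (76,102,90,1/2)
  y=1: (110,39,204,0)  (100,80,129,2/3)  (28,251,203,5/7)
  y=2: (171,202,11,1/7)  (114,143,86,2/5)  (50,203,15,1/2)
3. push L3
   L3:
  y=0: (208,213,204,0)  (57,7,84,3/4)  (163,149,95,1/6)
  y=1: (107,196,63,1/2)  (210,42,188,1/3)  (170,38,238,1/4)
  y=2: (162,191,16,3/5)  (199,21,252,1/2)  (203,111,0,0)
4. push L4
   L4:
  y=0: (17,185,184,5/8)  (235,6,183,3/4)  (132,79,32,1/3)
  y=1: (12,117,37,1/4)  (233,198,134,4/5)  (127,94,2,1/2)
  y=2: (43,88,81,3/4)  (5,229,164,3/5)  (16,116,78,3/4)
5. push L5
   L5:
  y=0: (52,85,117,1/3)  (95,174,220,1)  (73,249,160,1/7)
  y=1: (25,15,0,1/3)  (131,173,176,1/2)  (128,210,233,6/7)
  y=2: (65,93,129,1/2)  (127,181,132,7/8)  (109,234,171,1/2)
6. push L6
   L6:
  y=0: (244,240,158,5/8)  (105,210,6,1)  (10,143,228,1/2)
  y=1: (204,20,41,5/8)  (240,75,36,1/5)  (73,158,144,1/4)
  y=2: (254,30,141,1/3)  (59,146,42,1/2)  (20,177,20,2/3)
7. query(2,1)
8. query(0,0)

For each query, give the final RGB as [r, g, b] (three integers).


query (2,1) [L1,L2,L3,L4,L5,L6] — begin 0,0,0
+L1 (α=2/5) → [82, 278/5, 384/5]
+L2 (α=5/7) → [304/7, 6831/35, 5843/35]
+L3 (α=1/4) → [1051/14, 21823/140, 25859/140]
+L4 (α=1/2) → [2829/28, 34983/280, 26139/280]
+L5 (α=6/7) → [24333/196, 387783/1960, 417579/1960]
+L6 (α=1/4) → [87307/784, 1473029/7840, 1534977/7840]
→ [111, 188, 196]

at x=0,y=0 over L1,L2,L3,L4,L5,L6:
L1 α=3/7: [477/7, 495/7, 699/7]
L2 α=1/6: [1910/21, 472/7, 3971/42]
L3 α=0: [1910/21, 472/7, 3971/42]
L4 α=5/8: [2505/56, 7891/56, 16851/112]
L5 α=1/3: [3961/84, 10271/84, 7801/56]
L6 α=5/8: [38121/224, 43871/224, 67643/448]
→ [170, 196, 151]


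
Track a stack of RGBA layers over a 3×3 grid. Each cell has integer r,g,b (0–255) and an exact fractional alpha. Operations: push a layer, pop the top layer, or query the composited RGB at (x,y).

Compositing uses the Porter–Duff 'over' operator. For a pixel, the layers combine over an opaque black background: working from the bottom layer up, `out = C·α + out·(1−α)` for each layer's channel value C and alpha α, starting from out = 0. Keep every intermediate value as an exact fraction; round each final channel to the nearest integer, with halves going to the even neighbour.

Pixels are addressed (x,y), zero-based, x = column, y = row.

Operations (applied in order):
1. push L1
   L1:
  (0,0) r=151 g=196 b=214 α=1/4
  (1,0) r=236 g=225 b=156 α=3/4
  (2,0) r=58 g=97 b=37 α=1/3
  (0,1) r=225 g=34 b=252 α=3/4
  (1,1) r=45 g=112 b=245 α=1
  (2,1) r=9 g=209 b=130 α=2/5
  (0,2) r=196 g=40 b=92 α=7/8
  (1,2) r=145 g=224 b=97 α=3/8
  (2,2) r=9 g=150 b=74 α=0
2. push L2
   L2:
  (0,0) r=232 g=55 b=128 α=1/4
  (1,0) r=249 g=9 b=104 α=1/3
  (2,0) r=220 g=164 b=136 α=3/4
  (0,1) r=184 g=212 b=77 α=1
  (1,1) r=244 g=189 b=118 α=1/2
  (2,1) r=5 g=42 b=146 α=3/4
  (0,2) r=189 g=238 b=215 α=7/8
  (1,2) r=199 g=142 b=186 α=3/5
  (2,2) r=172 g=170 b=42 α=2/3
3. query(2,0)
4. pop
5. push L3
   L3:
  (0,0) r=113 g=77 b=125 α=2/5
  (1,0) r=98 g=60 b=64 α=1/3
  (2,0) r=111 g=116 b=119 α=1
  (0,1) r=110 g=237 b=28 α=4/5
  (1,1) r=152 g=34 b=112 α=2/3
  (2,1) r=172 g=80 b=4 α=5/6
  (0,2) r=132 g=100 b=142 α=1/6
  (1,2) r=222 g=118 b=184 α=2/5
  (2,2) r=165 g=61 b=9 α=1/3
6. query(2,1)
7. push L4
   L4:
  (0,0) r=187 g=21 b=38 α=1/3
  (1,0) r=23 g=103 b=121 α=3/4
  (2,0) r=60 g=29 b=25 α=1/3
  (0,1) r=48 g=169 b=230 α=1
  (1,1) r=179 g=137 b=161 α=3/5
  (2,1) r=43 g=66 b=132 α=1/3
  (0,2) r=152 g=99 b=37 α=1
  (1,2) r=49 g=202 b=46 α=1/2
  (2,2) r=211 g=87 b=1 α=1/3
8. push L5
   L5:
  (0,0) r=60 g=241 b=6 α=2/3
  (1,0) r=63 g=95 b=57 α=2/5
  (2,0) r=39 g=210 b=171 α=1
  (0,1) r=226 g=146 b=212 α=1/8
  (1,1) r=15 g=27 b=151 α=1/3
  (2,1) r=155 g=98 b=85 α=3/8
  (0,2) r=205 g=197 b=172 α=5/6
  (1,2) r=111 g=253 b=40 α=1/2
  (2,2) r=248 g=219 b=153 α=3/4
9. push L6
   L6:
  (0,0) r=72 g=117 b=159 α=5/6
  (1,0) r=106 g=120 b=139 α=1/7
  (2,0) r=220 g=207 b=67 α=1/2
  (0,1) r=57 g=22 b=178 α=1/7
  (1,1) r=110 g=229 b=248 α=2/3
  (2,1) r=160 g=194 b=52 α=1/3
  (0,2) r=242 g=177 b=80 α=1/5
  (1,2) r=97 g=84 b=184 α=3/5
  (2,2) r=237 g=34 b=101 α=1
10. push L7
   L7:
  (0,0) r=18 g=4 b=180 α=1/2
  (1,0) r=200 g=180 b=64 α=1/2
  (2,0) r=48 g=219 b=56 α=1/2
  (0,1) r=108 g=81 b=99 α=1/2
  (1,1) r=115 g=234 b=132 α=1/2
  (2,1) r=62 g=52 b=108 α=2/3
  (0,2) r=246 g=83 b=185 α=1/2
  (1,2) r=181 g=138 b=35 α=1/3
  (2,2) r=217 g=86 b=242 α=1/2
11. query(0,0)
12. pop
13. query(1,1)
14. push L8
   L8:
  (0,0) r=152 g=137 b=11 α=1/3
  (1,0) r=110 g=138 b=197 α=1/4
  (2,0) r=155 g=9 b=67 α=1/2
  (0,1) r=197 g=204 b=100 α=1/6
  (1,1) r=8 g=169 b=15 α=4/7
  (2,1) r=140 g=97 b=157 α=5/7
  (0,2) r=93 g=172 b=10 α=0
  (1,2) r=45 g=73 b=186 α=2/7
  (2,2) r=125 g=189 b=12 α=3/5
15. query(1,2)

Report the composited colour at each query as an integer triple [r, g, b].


at x=2,y=0 over L1,L2:
after L1 α=1/3: [58/3, 97/3, 37/3]
after L2 α=3/4: [1019/6, 1573/12, 1261/12]
= [170, 131, 105]

(2,1) stack=L1,L3; from [0,0,0]:
after L1 α=2/5: [18/5, 418/5, 52]
after L3 α=5/6: [2159/15, 403/5, 12]
rounded: [144, 81, 12]

query (0,0) [L1,L3,L4,L5,L6,L7] — begin 0,0,0
+L1 (α=1/4) → [151/4, 49, 107/2]
+L3 (α=2/5) → [1357/20, 301/5, 821/10]
+L4 (α=1/3) → [3227/30, 707/15, 337/5]
+L5 (α=2/3) → [6827/90, 7937/45, 397/15]
+L6 (α=5/6) → [39227/540, 17131/135, 6161/45]
+L7 (α=1/2) → [48947/1080, 17671/270, 14261/90]
rounded: [45, 65, 158]

(1,1) stack=L1,L3,L4,L5,L6; from [0,0,0]:
+L1 (α=1) → [45, 112, 245]
+L3 (α=2/3) → [349/3, 60, 469/3]
+L4 (α=3/5) → [2309/15, 531/5, 2387/15]
+L5 (α=1/3) → [4843/45, 399/5, 7039/45]
+L6 (α=2/3) → [14743/135, 2689/15, 29359/135]
= [109, 179, 217]

at x=1,y=2 over L1,L3,L4,L5,L6,L8:
+L1 (α=3/8) → [435/8, 84, 291/8]
+L3 (α=2/5) → [4857/40, 488/5, 3817/40]
+L4 (α=1/2) → [6817/80, 749/5, 5657/80]
+L5 (α=1/2) → [15697/160, 1007/5, 8857/160]
+L6 (α=3/5) → [38977/400, 3274/25, 53017/400]
+L8 (α=2/7) → [46177/560, 572/5, 82777/560]
= [82, 114, 148]


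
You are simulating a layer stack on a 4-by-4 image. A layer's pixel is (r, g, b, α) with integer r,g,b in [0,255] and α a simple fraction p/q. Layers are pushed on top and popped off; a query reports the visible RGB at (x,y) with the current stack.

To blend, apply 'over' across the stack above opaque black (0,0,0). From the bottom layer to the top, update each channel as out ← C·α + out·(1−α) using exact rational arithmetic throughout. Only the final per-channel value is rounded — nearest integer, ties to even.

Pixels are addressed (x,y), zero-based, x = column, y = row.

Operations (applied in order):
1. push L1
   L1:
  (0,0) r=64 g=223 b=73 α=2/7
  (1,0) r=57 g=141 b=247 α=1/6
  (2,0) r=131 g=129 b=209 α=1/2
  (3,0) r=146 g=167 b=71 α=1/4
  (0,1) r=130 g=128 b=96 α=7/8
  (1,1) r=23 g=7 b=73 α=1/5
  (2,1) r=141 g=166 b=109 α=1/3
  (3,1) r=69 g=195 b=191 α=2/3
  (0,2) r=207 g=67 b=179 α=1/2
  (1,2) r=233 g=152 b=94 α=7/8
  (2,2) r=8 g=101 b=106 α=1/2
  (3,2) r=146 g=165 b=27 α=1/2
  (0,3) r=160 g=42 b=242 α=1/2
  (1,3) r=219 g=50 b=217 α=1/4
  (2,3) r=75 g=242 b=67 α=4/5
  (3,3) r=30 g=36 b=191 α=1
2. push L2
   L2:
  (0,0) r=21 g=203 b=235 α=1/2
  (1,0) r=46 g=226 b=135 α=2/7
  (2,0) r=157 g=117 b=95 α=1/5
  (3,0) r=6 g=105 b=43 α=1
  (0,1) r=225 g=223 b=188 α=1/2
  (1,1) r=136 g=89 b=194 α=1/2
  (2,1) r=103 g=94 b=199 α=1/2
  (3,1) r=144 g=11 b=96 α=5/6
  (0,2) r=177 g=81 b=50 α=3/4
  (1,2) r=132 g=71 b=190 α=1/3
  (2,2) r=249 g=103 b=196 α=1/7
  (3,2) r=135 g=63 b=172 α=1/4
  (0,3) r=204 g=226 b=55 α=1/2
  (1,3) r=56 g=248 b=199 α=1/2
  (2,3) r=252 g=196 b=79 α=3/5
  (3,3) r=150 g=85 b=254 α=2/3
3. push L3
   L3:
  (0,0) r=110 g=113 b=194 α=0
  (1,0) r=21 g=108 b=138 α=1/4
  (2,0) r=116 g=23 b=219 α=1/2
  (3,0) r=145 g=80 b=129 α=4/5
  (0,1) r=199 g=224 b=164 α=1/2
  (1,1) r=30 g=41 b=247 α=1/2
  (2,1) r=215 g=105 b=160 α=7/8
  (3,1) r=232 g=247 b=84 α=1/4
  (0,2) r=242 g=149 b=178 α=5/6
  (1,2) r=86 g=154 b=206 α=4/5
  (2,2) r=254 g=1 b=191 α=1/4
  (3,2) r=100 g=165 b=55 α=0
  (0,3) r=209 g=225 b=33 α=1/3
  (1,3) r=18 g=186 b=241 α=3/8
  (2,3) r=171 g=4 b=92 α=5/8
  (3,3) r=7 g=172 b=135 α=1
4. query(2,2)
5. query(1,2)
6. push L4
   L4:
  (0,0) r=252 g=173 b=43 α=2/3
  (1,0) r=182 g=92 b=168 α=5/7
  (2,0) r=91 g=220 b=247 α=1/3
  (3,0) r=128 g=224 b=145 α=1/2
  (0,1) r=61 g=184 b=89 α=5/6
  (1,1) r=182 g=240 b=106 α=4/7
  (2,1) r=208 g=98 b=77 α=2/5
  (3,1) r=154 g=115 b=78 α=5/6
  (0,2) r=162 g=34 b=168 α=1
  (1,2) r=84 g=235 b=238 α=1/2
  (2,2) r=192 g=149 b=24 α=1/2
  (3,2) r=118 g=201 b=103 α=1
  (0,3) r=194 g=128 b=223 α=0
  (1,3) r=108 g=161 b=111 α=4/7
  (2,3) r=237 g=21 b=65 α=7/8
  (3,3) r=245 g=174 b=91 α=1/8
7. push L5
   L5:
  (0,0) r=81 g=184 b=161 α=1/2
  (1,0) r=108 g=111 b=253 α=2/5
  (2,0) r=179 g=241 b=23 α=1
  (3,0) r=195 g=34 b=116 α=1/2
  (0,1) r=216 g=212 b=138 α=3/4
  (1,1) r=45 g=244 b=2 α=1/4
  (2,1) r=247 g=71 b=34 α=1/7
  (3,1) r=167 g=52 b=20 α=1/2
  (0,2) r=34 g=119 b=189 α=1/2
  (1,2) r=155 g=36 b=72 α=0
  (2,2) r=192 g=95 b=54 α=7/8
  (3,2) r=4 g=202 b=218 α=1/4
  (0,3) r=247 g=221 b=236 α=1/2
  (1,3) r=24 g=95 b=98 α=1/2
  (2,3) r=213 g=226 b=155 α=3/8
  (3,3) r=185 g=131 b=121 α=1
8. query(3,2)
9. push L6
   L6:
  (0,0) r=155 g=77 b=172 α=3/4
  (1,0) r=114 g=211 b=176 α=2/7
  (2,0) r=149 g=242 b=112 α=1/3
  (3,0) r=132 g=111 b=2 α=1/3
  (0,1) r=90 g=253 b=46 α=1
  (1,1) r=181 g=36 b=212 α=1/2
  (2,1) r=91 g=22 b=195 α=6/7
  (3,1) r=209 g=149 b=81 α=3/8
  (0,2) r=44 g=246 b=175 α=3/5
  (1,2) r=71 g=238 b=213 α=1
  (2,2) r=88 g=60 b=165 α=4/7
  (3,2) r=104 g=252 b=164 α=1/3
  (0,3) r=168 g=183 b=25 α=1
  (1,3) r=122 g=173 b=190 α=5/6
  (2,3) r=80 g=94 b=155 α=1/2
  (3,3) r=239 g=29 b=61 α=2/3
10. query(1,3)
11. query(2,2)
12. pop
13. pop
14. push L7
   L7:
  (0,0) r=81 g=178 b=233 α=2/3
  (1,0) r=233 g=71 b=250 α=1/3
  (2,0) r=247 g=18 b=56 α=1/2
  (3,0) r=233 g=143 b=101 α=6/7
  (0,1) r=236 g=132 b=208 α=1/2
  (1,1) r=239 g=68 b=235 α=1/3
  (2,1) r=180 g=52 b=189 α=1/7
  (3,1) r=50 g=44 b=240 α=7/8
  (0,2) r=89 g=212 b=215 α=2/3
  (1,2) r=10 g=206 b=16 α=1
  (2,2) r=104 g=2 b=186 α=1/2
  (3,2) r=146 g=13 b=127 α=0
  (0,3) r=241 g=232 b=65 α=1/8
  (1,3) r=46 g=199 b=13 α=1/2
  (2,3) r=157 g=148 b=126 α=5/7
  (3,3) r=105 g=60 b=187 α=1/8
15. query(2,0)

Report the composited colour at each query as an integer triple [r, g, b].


(2,2) stack=L1,L2,L3; from [0,0,0]:
+L1 (α=1/2) → [4, 101/2, 53]
+L2 (α=1/7) → [39, 58, 514/7]
+L3 (α=1/4) → [371/4, 175/4, 2879/28]
rounded: [93, 44, 103]

at x=1,y=2 over L1,L2,L3:
+L1 (α=7/8) → [1631/8, 133, 329/4]
+L2 (α=1/3) → [2159/12, 337/3, 709/6]
+L3 (α=4/5) → [6287/60, 437/3, 5653/30]
→ [105, 146, 188]

(3,2) stack=L1,L2,L3,L4,L5; from [0,0,0]:
+L1 (α=1/2) → [73, 165/2, 27/2]
+L2 (α=1/4) → [177/2, 621/8, 425/8]
+L3 (α=0) → [177/2, 621/8, 425/8]
+L4 (α=1) → [118, 201, 103]
+L5 (α=1/4) → [179/2, 805/4, 527/4]
rounded: [90, 201, 132]

(1,3) stack=L1,L2,L3,L4,L5,L6; from [0,0,0]:
after L1 α=1/4: [219/4, 25/2, 217/4]
after L2 α=1/2: [443/8, 521/4, 1013/8]
after L3 α=3/8: [2647/64, 4837/32, 10849/64]
after L4 α=4/7: [35589/448, 5017/32, 8709/64]
after L5 α=1/2: [46341/896, 8057/64, 14981/128]
after L6 α=5/6: [592901/5376, 21139/128, 45527/256]
rounded: [110, 165, 178]

query (2,2) [L1,L2,L3,L4,L5,L6] — begin 0,0,0
after L1 α=1/2: [4, 101/2, 53]
after L2 α=1/7: [39, 58, 514/7]
after L3 α=1/4: [371/4, 175/4, 2879/28]
after L4 α=1/2: [1139/8, 771/8, 3551/56]
after L5 α=7/8: [11891/64, 6091/64, 24719/448]
after L6 α=4/7: [58201/448, 33633/448, 369837/3136]
rounded: [130, 75, 118]

at x=2,y=0 over L1,L2,L3,L4,L7:
+L1 (α=1/2) → [131/2, 129/2, 209/2]
+L2 (α=1/5) → [419/5, 75, 513/5]
+L3 (α=1/2) → [999/10, 49, 804/5]
+L4 (α=1/3) → [1454/15, 106, 2843/15]
+L7 (α=1/2) → [5159/30, 62, 3683/30]
= [172, 62, 123]
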